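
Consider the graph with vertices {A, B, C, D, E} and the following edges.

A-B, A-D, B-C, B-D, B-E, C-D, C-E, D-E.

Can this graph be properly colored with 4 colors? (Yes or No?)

Yes

The chromatic number is 4. B, C, D, E are mutually adjacent (a clique of size 4), so at least 4 colors are needed.
4 colors suffice: color red → {B}; color blue → {D}; color green → {A, E}; color yellow → {C}.
That is already a proper 4-coloring.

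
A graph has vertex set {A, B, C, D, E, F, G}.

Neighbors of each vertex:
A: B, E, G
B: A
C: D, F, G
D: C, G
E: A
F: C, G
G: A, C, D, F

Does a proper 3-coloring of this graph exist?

Yes

The chromatic number is 3. C, F, G are pairwise adjacent, so at least 3 colors are needed.
3 colors suffice: color 1 → {B, E, G}; color 2 → {A, C}; color 3 → {D, F}.
That is already a proper 3-coloring.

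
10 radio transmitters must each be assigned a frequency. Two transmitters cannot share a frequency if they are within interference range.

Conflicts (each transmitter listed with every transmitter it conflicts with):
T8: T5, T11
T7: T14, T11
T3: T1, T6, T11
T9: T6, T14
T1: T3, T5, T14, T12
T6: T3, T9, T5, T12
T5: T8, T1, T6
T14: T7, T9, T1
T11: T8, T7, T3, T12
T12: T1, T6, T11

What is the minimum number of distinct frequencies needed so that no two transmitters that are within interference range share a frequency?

3

The cycle T3-T11-T8-T5-T1-T3 has odd length 5, so it cannot be 2-colored; at least 3 frequencies are needed.
A valid assignment using 3 frequencies: T8=3, T7=3, T3=2, T9=3, T1=1, T6=1, T5=2, T14=2, T11=1, T12=2. No two conflicting transmitters share a frequency.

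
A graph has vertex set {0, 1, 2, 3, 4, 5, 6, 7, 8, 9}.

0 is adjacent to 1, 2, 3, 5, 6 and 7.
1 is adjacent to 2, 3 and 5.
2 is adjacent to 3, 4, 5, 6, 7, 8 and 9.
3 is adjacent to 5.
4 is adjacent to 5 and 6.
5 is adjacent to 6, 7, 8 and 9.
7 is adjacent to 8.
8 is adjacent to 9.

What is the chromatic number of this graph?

5

0, 1, 2, 3, 5 are pairwise adjacent (a clique of size 5), so at least 5 colors are needed.
5 colors suffice: 0=green, 1=yellow, 2=blue, 3=purple, 4=green, 5=red, 6=yellow, 7=yellow, 8=green, 9=yellow. Every edge joins two different colors.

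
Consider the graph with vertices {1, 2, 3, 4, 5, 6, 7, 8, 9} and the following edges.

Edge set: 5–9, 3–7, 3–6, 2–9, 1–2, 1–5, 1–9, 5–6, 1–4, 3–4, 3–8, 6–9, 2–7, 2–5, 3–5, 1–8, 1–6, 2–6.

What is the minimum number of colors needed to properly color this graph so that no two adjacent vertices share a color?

5

1, 2, 5, 6, 9 are pairwise adjacent (a clique of size 5), so at least 5 colors are needed.
5 colors suffice: 1=a, 2=b, 3=a, 4=b, 5=c, 6=d, 7=c, 8=b, 9=e. Every edge joins two different colors.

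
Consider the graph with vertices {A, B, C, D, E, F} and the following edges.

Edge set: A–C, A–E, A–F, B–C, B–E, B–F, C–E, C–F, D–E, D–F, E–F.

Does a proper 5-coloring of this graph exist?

The chromatic number is 4. A, C, E, F are pairwise adjacent (a clique of size 4), so at least 4 colors are needed.
One proper 4-coloring: A=4, B=4, C=3, D=3, E=2, F=1.
Since 5 ≥ 4, a proper 5-coloring certainly exists.

Yes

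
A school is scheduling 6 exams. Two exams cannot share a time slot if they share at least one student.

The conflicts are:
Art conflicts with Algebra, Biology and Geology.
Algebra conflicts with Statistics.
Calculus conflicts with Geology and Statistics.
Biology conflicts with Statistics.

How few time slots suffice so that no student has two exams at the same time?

3

The cycle Calculus-Geology-Art-Biology-Statistics-Calculus has odd length 5, so it cannot be 2-colored; at least 3 time slots are needed.
3 time slots suffice: time slot 1 → {Art, Statistics}; time slot 2 → {Algebra, Biology, Geology}; time slot 3 → {Calculus}. No two conflicting exams share a time slot.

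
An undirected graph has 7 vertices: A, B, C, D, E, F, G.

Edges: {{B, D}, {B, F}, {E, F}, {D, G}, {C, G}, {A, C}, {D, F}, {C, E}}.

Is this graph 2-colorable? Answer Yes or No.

No

B, D, F form a triangle, so at least 3 colors are needed.
So 2 colors are not enough.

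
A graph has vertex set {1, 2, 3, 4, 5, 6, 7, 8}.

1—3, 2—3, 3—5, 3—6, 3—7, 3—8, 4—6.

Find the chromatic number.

2

4 and 6 are adjacent, so at least 2 colors are needed.
2 colors suffice: color a → {3, 4}; color b → {1, 2, 5, 6, 7, 8}. Each edge has distinct colors on its endpoints.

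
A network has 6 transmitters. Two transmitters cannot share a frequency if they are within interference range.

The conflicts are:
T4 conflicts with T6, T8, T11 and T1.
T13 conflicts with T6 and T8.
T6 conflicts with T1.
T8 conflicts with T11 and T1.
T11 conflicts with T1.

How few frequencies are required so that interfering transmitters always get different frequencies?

4

T4, T8, T11, T1 pairwise conflict, so at least 4 frequencies are needed.
4 frequencies suffice: frequency 1 → {T6, T8}; frequency 2 → {T13, T1}; frequency 3 → {T4}; frequency 4 → {T11}. No two conflicting transmitters share a frequency.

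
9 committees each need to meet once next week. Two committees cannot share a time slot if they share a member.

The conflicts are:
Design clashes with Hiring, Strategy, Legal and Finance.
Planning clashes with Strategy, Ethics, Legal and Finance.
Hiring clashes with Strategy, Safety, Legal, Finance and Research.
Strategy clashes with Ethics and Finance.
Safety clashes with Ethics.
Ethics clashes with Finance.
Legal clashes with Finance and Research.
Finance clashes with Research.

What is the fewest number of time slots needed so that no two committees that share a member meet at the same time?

4

Design, Hiring, Legal, Finance all conflict with each other, so at least 4 time slots are needed.
Using 4 time slots: Design=4, Planning=4, Hiring=2, Strategy=3, Safety=1, Ethics=2, Legal=3, Finance=1, Research=4. Every pair that conflicts lands in different time slots.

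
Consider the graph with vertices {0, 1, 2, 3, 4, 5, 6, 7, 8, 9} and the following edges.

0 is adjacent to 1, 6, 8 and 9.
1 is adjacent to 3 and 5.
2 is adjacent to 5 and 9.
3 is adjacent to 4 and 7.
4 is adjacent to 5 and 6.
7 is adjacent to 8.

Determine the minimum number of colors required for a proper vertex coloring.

The cycle 2-5-1-0-9-2 has odd length 5, so it cannot be 2-colored; at least 3 colors are needed.
3 colors suffice: 0=red, 1=blue, 2=blue, 3=red, 4=blue, 5=red, 6=green, 7=green, 8=blue, 9=green. Each edge has distinct colors on its endpoints.

3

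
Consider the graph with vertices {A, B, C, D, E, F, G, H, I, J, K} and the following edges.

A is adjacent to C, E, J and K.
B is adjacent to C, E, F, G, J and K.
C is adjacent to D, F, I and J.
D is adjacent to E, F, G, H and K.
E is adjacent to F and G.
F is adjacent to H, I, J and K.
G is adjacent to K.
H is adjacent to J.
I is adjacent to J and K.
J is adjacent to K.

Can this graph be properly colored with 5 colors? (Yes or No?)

The chromatic number is 4. C, F, I, J are pairwise adjacent (a clique of size 4), so at least 4 colors are needed.
One proper 4-coloring: A=1, B=4, C=3, D=2, E=3, F=1, G=1, H=3, I=4, J=2, K=3.
Since 5 ≥ 4, a proper 5-coloring certainly exists.

Yes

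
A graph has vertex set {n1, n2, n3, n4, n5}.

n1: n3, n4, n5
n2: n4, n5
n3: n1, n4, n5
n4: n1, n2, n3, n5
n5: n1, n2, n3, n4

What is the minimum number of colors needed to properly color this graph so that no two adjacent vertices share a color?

n1, n3, n4, n5 are pairwise adjacent (a clique of size 4), so at least 4 colors are needed.
One proper 4-coloring: n1=green, n2=green, n3=yellow, n4=red, n5=blue. Every edge joins two different colors.

4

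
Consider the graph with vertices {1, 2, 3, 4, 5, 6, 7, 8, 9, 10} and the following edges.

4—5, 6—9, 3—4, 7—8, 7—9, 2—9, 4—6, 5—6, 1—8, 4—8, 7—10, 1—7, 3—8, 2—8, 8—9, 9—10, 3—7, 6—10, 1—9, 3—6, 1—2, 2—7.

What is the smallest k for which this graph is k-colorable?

1, 2, 7, 8, 9 form a clique, so at least 5 colors are needed.
5 colors suffice: 1=yellow, 2=purple, 3=blue, 4=yellow, 5=blue, 6=red, 7=red, 8=green, 9=blue, 10=green. Every edge joins two different colors.

5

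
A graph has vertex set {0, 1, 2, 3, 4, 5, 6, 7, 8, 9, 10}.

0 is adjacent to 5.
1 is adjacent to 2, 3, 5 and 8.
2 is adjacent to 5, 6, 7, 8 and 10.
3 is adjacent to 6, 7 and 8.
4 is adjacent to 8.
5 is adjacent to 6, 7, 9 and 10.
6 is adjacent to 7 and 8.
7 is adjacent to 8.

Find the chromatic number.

2, 5, 6, 7 are pairwise adjacent (a clique of size 4), so at least 4 colors are needed.
A valid assignment using 4 colors: 0=blue, 1=green, 2=blue, 3=blue, 4=blue, 5=red, 6=yellow, 7=green, 8=red, 9=blue, 10=green. Each edge has distinct colors on its endpoints.

4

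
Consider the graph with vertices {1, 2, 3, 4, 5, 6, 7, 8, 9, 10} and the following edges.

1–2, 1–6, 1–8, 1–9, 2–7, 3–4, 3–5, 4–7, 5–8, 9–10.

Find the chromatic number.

3

The cycle 3-5-8-1-2-7-4-3 has odd length 7, so it cannot be 2-colored; at least 3 colors are needed.
3 colors suffice: color red → {1, 4, 5, 10}; color blue → {2, 3, 6, 8, 9}; color green → {7}. No two adjacent vertices share a color.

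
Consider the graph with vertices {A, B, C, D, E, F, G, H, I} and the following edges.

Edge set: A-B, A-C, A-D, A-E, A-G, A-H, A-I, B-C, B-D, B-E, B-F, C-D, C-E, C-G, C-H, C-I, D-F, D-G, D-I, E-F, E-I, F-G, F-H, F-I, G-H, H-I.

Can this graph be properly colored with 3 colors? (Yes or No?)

A, C, G, H form a clique, so at least 4 colors are needed.
So 3 colors are not enough.

No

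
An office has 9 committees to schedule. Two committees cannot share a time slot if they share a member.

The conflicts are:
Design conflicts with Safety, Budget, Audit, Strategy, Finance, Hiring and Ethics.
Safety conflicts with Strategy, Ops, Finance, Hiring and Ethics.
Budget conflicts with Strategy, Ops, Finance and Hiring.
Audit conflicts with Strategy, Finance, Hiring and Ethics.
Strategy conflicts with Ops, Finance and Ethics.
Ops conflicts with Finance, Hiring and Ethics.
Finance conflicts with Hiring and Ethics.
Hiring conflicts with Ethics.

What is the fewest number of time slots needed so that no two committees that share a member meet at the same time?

Safety, Ops, Finance, Hiring, Ethics all conflict with each other, so at least 5 time slots are needed.
A valid assignment using 5 time slots: Design=4, Safety=5, Budget=2, Audit=5, Strategy=3, Ops=4, Finance=1, Hiring=3, Ethics=2. Every pair that conflicts lands in different time slots.

5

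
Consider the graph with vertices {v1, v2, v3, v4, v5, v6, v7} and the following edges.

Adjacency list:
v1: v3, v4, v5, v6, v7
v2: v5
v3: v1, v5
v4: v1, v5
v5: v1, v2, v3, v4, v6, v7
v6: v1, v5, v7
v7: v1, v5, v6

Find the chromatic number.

4

v1, v5, v6, v7 are pairwise adjacent (a clique of size 4), so at least 4 colors are needed.
4 colors suffice: v1=B, v2=B, v3=G, v4=G, v5=R, v6=Y, v7=G. No two adjacent vertices share a color.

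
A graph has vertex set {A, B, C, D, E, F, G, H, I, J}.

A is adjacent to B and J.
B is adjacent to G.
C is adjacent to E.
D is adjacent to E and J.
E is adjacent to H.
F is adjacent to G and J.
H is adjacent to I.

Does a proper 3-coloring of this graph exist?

The chromatic number is 3. The cycle B-A-J-F-G-B has odd length 5, so it cannot be 2-colored; at least 3 colors are needed.
3 colors suffice: A=3, B=2, C=2, D=2, E=1, F=2, G=1, H=2, I=1, J=1.
That is already a proper 3-coloring.

Yes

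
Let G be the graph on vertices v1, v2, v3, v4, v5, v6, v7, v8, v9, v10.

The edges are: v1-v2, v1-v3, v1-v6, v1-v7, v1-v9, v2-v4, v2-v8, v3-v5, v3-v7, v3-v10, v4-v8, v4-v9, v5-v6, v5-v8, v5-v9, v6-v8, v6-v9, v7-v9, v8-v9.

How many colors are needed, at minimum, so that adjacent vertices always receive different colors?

4

v5, v6, v8, v9 are mutually adjacent (a clique of size 4), so at least 4 colors are needed.
A valid assignment using 4 colors: v1=2, v2=1, v3=1, v4=3, v5=4, v6=3, v7=3, v8=2, v9=1, v10=2. Every edge joins two different colors.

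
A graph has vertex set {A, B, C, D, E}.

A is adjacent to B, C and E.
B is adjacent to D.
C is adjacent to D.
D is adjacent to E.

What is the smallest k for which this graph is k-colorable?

C and D are adjacent, so at least 2 colors are needed.
2 colors suffice: A=red, B=blue, C=blue, D=red, E=blue. No two adjacent vertices share a color.

2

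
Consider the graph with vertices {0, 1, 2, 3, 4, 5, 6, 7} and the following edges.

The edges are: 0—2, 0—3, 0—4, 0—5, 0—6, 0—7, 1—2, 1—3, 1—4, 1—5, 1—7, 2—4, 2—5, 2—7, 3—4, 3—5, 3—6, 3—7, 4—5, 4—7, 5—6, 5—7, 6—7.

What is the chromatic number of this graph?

5

0, 3, 5, 6, 7 are pairwise adjacent (a clique of size 5), so at least 5 colors are needed.
5 colors suffice: color red → {7}; color blue → {5}; color green → {0, 1}; color yellow → {4, 6}; color purple → {2, 3}. No two adjacent vertices share a color.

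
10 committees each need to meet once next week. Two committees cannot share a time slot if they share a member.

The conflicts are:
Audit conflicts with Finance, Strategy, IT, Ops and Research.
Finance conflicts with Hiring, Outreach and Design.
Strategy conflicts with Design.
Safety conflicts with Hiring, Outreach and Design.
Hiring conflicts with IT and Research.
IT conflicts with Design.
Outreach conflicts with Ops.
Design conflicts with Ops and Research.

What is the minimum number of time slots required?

Safety and Outreach conflict, so at least 2 time slots are needed.
2 time slots suffice: time slot 1 → {Audit, Hiring, Outreach, Design}; time slot 2 → {Finance, Strategy, Safety, IT, Ops, Research}. Every pair that conflicts lands in different time slots.

2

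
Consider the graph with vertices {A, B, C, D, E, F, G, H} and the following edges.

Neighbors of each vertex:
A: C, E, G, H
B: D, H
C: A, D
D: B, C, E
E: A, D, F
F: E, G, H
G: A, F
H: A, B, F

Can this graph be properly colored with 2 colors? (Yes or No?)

The cycle B-D-E-A-H-B has odd length 5, so it cannot be 2-colored; at least 3 colors are needed.
So 2 colors are not enough.

No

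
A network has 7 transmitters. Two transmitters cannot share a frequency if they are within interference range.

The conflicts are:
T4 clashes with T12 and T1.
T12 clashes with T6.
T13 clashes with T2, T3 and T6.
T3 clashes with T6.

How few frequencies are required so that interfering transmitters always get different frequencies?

T13, T3, T6 all conflict with each other, so at least 3 frequencies are needed.
Using 3 frequencies: T4=1, T12=2, T13=2, T2=1, T3=3, T6=1, T1=2. No two conflicting transmitters share a frequency.

3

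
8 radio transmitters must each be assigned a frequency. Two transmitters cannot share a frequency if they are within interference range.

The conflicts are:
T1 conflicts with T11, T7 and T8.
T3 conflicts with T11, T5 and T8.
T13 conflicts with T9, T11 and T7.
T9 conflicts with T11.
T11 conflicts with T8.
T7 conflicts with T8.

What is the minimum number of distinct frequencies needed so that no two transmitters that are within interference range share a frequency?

3

T3, T11, T8 are mutually in conflict, so at least 3 frequencies are needed.
3 frequencies suffice: T1=3, T3=3, T13=2, T9=3, T11=1, T5=1, T7=1, T8=2. Every pair that conflicts lands in different frequencies.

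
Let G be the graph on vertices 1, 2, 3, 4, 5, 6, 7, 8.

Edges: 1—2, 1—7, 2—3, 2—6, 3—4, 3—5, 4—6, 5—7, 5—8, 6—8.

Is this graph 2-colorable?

No

The cycle 7-1-2-3-5-7 has odd length 5, so it cannot be 2-colored; at least 3 colors are needed.
So 2 colors are not enough.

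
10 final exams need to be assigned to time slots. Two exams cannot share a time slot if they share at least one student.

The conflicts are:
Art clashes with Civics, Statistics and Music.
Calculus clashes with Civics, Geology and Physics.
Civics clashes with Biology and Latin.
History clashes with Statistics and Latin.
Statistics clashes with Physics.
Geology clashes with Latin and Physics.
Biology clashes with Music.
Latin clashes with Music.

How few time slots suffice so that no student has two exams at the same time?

3

Calculus, Geology, Physics all conflict with each other, so at least 3 time slots are needed.
3 time slots suffice: time slot 1 → {Art, Calculus, Biology, Latin}; time slot 2 → {Civics, Statistics, Geology, Music}; time slot 3 → {History, Physics}. No two conflicting exams share a time slot.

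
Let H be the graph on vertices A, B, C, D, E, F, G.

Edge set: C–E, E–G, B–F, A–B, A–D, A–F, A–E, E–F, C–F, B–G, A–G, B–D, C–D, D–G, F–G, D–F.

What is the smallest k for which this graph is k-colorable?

5

A, B, D, F, G are pairwise adjacent (a clique of size 5), so at least 5 colors are needed.
5 colors suffice: A=green, B=purple, C=blue, D=yellow, E=yellow, F=red, G=blue. Every edge joins two different colors.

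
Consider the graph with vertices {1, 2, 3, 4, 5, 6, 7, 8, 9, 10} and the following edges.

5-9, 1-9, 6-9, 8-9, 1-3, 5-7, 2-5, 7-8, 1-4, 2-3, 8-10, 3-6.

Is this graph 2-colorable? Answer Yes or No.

The cycle 5-2-3-1-9-5 has odd length 5, so it cannot be 2-colored; at least 3 colors are needed.
So 2 colors are not enough.

No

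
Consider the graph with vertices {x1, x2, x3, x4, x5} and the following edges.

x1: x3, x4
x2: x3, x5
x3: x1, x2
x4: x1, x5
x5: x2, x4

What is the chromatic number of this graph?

3

The cycle x4-x5-x2-x3-x1-x4 has odd length 5, so it cannot be 2-colored; at least 3 colors are needed.
A valid assignment using 3 colors: x1=3, x2=1, x3=2, x4=1, x5=2. Every edge joins two different colors.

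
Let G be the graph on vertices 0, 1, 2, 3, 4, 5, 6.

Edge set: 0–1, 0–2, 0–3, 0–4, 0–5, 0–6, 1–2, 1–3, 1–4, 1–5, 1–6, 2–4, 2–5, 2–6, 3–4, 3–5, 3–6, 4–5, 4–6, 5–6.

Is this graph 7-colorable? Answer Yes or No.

The chromatic number is 6. 0, 1, 2, 4, 5, 6 form a clique, so at least 6 colors are needed.
One proper 6-coloring: 0=red, 1=yellow, 2=orange, 3=orange, 4=green, 5=blue, 6=purple.
Since 7 ≥ 6, a proper 7-coloring certainly exists.

Yes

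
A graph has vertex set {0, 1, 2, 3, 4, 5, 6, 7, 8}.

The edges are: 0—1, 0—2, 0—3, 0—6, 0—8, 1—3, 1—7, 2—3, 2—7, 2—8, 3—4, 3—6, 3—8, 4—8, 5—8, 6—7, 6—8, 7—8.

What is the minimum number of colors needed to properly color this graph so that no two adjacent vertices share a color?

0, 2, 3, 8 form a clique, so at least 4 colors are needed.
4 colors suffice: 0=green, 1=red, 2=yellow, 3=blue, 4=green, 5=blue, 6=yellow, 7=blue, 8=red. No two adjacent vertices share a color.

4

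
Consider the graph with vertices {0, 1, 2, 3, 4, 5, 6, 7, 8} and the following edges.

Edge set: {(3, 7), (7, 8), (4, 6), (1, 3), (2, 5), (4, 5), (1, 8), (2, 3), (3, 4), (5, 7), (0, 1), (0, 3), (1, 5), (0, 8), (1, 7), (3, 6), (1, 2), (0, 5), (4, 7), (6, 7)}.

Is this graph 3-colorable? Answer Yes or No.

3, 4, 6, 7 are pairwise adjacent (a clique of size 4), so at least 4 colors are needed.
So 3 colors are not enough.

No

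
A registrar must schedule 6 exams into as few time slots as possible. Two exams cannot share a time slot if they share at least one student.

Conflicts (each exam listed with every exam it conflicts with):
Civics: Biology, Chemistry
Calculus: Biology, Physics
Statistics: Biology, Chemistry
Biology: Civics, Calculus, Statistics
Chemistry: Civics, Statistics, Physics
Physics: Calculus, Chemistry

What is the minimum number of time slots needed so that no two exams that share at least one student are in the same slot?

3

The cycle Statistics-Chemistry-Physics-Calculus-Biology-Statistics has odd length 5, so it cannot be 2-colored; at least 3 time slots are needed.
A valid assignment using 3 time slots: Civics=2, Calculus=3, Statistics=2, Biology=1, Chemistry=1, Physics=2. No two conflicting exams share a time slot.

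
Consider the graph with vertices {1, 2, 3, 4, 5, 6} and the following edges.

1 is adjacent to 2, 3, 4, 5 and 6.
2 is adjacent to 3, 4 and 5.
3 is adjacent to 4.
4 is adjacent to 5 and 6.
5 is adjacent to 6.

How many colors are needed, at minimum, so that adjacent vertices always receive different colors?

4

1, 2, 3, 4 are pairwise adjacent (a clique of size 4), so at least 4 colors are needed.
4 colors suffice: 1=red, 2=yellow, 3=green, 4=blue, 5=green, 6=yellow. Each edge has distinct colors on its endpoints.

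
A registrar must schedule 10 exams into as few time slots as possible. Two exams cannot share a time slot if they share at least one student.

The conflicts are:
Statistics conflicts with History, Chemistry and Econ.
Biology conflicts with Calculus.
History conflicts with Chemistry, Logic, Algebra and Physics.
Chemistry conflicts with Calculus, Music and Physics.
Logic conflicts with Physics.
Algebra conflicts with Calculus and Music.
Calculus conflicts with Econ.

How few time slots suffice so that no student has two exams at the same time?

History, Chemistry, Physics are mutually in conflict, so at least 3 time slots are needed.
Using 3 time slots: Statistics=3, Biology=1, History=2, Chemistry=1, Logic=1, Algebra=1, Calculus=2, Music=2, Physics=3, Econ=1. No two conflicting exams share a time slot.

3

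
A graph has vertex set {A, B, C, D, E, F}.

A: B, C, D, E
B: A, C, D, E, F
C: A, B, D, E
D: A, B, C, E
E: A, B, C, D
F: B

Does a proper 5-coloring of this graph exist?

Yes

The chromatic number is 5. A, B, C, D, E are pairwise adjacent (a clique of size 5), so at least 5 colors are needed.
5 colors suffice: A=2, B=1, C=5, D=3, E=4, F=2.
That is already a proper 5-coloring.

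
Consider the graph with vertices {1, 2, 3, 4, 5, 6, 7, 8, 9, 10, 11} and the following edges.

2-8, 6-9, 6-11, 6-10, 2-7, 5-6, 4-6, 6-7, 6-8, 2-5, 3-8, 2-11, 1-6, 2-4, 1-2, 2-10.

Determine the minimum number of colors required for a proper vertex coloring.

6 and 9 are adjacent, so at least 2 colors are needed.
A valid assignment using 2 colors: 1=b, 2=a, 3=a, 4=b, 5=b, 6=a, 7=b, 8=b, 9=b, 10=b, 11=b. Every edge joins two different colors.

2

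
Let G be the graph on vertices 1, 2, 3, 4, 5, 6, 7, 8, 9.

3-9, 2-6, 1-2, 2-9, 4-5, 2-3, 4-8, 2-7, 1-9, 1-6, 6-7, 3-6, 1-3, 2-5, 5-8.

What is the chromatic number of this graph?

4

1, 2, 3, 6 are pairwise adjacent (a clique of size 4), so at least 4 colors are needed.
4 colors suffice: color red → {2, 4}; color blue → {3, 5, 7}; color green → {6, 8, 9}; color yellow → {1}. Every edge joins two different colors.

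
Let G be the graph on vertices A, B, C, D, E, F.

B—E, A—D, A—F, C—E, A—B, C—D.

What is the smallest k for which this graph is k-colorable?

3

The cycle D-C-E-B-A-D has odd length 5, so it cannot be 2-colored; at least 3 colors are needed.
3 colors suffice: A=1, B=2, C=2, D=3, E=1, F=2. No two adjacent vertices share a color.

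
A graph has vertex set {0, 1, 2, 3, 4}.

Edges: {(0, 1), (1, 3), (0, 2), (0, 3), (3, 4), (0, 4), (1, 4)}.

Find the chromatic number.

0, 1, 3, 4 are mutually adjacent (a clique of size 4), so at least 4 colors are needed.
4 colors suffice: color a → {0}; color b → {1, 2}; color c → {3}; color d → {4}. Each edge has distinct colors on its endpoints.

4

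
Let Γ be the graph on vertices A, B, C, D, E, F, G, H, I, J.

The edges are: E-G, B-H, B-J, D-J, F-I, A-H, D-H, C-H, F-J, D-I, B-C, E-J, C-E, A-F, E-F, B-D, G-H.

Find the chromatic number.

3

E, F, J form a triangle, so at least 3 colors are needed.
3 colors suffice: color 1 → {H, I, J}; color 2 → {C, D, F, G}; color 3 → {A, B, E}. Every edge joins two different colors.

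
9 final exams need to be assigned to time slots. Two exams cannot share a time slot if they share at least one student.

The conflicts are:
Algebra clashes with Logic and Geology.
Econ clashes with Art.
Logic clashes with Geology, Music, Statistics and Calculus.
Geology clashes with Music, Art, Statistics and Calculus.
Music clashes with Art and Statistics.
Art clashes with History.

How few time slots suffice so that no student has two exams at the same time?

Logic, Geology, Music, Statistics pairwise conflict, so at least 4 time slots are needed.
A valid assignment using 4 time slots: Algebra=3, Econ=1, Logic=2, Geology=1, Music=3, Art=2, Statistics=4, History=1, Calculus=3. Every pair that conflicts lands in different time slots.

4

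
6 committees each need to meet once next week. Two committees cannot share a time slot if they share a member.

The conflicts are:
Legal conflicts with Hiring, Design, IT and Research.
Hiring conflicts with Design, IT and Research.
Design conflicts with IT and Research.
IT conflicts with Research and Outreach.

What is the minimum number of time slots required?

5

Legal, Hiring, Design, IT, Research all conflict with each other, so at least 5 time slots are needed.
A valid assignment using 5 time slots: Legal=5, Hiring=3, Design=2, IT=1, Research=4, Outreach=2. No two conflicting committees share a time slot.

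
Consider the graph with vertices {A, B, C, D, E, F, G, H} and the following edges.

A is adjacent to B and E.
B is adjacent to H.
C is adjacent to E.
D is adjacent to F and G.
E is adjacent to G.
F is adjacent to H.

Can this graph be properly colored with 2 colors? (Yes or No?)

No

The cycle F-D-G-E-A-B-H-F has odd length 7, so it cannot be 2-colored; at least 3 colors are needed.
So 2 colors are not enough.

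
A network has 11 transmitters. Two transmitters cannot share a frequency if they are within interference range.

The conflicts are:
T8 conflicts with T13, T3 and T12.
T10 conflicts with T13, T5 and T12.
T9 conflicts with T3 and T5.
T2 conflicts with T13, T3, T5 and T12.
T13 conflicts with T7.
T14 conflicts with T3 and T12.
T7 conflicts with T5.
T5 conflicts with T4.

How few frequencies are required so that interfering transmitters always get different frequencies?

T7 and T5 conflict, so at least 2 frequencies are needed.
A valid assignment using 2 frequencies: T8=2, T10=2, T9=2, T2=2, T13=1, T14=2, T3=1, T7=2, T5=1, T4=2, T12=1. No two conflicting transmitters share a frequency.

2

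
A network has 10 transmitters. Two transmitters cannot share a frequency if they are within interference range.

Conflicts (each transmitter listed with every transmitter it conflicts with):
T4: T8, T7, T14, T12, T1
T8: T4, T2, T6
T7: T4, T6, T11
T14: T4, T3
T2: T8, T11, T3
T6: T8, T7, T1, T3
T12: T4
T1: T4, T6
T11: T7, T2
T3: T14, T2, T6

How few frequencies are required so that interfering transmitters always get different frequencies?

3

The cycle T3-T6-T1-T4-T14-T3 has odd length 5, so it cannot be 2-colored; at least 3 frequencies are needed.
Using 3 frequencies: T4=1, T8=2, T7=2, T14=3, T2=1, T6=1, T12=2, T1=2, T11=3, T3=2. Every pair that conflicts lands in different frequencies.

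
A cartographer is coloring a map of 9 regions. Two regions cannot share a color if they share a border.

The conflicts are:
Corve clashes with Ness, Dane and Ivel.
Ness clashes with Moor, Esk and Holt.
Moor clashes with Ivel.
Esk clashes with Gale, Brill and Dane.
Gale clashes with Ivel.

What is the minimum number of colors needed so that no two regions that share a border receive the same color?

3

The cycle Esk-Ness-Corve-Ivel-Gale-Esk has odd length 5, so it cannot be 2-colored; at least 3 colors are needed.
A valid assignment using 3 colors: Corve=2, Ness=1, Moor=2, Esk=2, Holt=2, Gale=3, Brill=1, Dane=1, Ivel=1. Every pair that conflicts lands in different colors.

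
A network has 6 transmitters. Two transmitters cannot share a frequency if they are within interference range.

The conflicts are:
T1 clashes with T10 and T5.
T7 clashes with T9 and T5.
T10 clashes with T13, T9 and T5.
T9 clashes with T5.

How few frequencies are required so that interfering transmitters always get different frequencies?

T1, T10, T5 pairwise conflict, so at least 3 frequencies are needed.
3 frequencies suffice: frequency 1 → {T13, T5}; frequency 2 → {T7, T10}; frequency 3 → {T1, T9}. Every pair that conflicts lands in different frequencies.

3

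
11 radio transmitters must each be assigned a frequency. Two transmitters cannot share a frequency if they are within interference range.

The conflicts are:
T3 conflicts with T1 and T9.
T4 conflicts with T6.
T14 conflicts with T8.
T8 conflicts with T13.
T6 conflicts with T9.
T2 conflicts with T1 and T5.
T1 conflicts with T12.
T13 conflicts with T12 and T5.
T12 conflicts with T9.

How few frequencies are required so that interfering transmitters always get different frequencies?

3

The cycle T13-T12-T1-T2-T5-T13 has odd length 5, so it cannot be 2-colored; at least 3 frequencies are needed.
Using 3 frequencies: T3=2, T4=1, T14=1, T8=2, T6=2, T2=3, T1=1, T13=1, T12=2, T5=2, T9=1. Each listed conflict is separated.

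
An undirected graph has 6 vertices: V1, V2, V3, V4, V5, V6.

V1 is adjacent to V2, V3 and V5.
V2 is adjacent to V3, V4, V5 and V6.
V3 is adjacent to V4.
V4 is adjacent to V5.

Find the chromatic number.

3

V2, V4, V5 form a triangle, so at least 3 colors are needed.
3 colors suffice: V1=green, V2=red, V3=blue, V4=green, V5=blue, V6=blue. Each edge has distinct colors on its endpoints.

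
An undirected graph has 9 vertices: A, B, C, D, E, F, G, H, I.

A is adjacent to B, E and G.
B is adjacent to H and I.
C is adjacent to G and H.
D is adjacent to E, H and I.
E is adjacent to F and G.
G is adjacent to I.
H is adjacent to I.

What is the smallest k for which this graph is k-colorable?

D, H, I are pairwise adjacent, so at least 3 colors are needed.
3 colors suffice: color red → {C, E, I}; color blue → {B, D, F, G}; color green → {A, H}. No two adjacent vertices share a color.

3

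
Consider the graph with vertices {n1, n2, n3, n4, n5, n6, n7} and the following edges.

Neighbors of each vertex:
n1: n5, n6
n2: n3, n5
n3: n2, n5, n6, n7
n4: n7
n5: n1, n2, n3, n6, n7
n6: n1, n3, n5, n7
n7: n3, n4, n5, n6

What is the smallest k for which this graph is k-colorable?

4

n3, n5, n6, n7 are pairwise adjacent (a clique of size 4), so at least 4 colors are needed.
One proper 4-coloring: n1=2, n2=2, n3=3, n4=1, n5=1, n6=4, n7=2. Each edge has distinct colors on its endpoints.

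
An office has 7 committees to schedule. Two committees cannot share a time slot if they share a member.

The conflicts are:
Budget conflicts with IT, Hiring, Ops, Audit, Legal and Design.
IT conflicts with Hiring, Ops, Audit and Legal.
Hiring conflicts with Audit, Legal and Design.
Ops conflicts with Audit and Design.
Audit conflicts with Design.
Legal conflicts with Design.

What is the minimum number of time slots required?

Budget, IT, Ops, Audit all conflict with each other, so at least 4 time slots are needed.
Using 4 time slots: Budget=1, IT=2, Hiring=4, Ops=4, Audit=3, Legal=3, Design=2. Every pair that conflicts lands in different time slots.

4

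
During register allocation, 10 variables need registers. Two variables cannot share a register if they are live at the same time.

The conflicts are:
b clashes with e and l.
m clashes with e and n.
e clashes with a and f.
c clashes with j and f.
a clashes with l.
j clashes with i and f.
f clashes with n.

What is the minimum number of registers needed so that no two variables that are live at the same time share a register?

c, j, f pairwise conflict, so at least 3 registers are needed.
3 registers suffice: register 1 → {e, j, l, n}; register 2 → {b, m, a, i, f}; register 3 → {c}. Each listed conflict is separated.

3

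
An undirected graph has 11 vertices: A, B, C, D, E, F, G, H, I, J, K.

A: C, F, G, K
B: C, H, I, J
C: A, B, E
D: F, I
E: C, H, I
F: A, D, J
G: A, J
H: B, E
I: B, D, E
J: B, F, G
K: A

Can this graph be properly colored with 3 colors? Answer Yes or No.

The chromatic number is 3. The cycle A-G-J-B-C-A has odd length 5, so it cannot be 2-colored; at least 3 colors are needed.
3 colors suffice: color red → {A, B, D, E}; color blue → {C, H, I, J, K}; color green → {F, G}.
That is already a proper 3-coloring.

Yes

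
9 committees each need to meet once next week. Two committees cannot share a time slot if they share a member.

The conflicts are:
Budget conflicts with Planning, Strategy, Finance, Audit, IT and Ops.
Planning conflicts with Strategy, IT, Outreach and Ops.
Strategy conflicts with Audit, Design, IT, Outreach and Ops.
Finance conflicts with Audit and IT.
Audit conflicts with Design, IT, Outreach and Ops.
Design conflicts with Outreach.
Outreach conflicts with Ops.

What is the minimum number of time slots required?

Strategy, Audit, Outreach, Ops pairwise conflict, so at least 4 time slots are needed.
4 time slots suffice: time slot 1 → {Planning, Audit}; time slot 2 → {Strategy, Finance}; time slot 3 → {Budget, Outreach}; time slot 4 → {Design, IT, Ops}. Each listed conflict is separated.

4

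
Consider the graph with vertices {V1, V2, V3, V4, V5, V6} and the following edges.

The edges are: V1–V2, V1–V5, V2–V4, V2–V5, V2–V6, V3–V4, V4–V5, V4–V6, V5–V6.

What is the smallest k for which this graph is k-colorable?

4

V2, V4, V5, V6 are pairwise adjacent (a clique of size 4), so at least 4 colors are needed.
One proper 4-coloring: V1=3, V2=1, V3=1, V4=3, V5=2, V6=4. Every edge joins two different colors.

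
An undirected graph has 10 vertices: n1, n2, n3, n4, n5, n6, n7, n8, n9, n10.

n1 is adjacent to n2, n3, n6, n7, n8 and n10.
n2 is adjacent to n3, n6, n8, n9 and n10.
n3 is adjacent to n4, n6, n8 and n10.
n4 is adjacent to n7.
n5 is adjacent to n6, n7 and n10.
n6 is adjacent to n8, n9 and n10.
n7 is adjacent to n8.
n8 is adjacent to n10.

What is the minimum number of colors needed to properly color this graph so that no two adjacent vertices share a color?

n1, n2, n3, n6, n8, n10 form a clique, so at least 6 colors are needed.
6 colors suffice: color 1 → {n6, n7}; color 2 → {n3, n5, n9}; color 3 → {n2, n4}; color 4 → {n1}; color 5 → {n8}; color 6 → {n10}. No two adjacent vertices share a color.

6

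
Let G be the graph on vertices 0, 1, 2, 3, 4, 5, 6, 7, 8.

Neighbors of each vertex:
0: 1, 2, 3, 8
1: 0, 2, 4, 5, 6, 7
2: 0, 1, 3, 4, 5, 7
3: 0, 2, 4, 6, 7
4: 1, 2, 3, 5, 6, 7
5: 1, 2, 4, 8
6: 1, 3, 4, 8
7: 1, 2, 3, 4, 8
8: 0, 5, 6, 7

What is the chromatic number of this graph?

4

2, 3, 4, 7 are mutually adjacent (a clique of size 4), so at least 4 colors are needed.
One proper 4-coloring: 0=b, 1=c, 2=a, 3=c, 4=b, 5=d, 6=d, 7=d, 8=a. Every edge joins two different colors.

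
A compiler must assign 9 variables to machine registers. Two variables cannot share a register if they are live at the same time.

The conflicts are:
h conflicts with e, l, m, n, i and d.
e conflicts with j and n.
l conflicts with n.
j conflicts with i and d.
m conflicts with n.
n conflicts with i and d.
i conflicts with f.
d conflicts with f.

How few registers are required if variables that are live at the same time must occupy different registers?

h, n, i pairwise conflict, so at least 3 registers are needed.
3 registers suffice: register 1 → {j, n, f}; register 2 → {h}; register 3 → {e, l, m, i, d}. No two conflicting variables share a register.

3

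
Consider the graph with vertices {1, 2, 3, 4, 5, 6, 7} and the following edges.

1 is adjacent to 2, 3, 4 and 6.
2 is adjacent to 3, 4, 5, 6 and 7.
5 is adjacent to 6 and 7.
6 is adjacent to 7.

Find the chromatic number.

2, 5, 6, 7 form a clique, so at least 4 colors are needed.
4 colors suffice: color red → {2}; color blue → {1, 5}; color green → {3, 4, 6}; color yellow → {7}. No two adjacent vertices share a color.

4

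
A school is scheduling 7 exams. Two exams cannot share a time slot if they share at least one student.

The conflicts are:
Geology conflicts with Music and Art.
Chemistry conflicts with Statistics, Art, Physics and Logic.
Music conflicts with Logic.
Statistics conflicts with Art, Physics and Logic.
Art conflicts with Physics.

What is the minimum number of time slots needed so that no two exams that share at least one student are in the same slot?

Chemistry, Statistics, Art, Physics all conflict with each other, so at least 4 time slots are needed.
4 time slots suffice: Geology=2, Chemistry=2, Music=1, Statistics=1, Art=3, Physics=4, Logic=3. Every pair that conflicts lands in different time slots.

4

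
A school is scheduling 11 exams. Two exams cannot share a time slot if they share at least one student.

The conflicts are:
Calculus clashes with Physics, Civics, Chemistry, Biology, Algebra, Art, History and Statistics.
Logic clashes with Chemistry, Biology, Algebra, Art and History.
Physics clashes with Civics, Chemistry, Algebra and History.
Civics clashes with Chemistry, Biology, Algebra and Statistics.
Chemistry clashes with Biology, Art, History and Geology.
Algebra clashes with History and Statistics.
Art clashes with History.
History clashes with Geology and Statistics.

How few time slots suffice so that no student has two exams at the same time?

4

Calculus, Algebra, History, Statistics pairwise conflict, so at least 4 time slots are needed.
4 time slots suffice: time slot 1 → {Civics, History}; time slot 2 → {Calculus, Logic, Geology}; time slot 3 → {Chemistry, Algebra}; time slot 4 → {Physics, Biology, Art, Statistics}. No two conflicting exams share a time slot.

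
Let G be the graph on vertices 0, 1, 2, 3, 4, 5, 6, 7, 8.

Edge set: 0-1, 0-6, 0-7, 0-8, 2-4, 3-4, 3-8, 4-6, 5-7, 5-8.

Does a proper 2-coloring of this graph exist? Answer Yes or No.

No

The cycle 4-3-8-0-6-4 has odd length 5, so it cannot be 2-colored; at least 3 colors are needed.
So 2 colors are not enough.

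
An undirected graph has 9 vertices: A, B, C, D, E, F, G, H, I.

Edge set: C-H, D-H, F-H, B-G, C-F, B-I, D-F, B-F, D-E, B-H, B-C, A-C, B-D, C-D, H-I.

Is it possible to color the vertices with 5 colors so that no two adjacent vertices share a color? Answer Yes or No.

The chromatic number is 5. B, C, D, F, H are mutually adjacent (a clique of size 5), so at least 5 colors are needed.
5 colors suffice: A=1, B=1, C=3, D=2, E=1, F=5, G=2, H=4, I=2.
That is already a proper 5-coloring.

Yes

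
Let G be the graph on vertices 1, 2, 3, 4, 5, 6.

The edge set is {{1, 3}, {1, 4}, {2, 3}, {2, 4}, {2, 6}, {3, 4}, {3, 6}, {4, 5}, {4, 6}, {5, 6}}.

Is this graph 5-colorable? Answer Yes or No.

Yes

The chromatic number is 4. 2, 3, 4, 6 are pairwise adjacent (a clique of size 4), so at least 4 colors are needed.
4 colors suffice: color red → {4}; color blue → {1, 6}; color green → {3, 5}; color yellow → {2}.
Since 5 ≥ 4, a proper 5-coloring certainly exists.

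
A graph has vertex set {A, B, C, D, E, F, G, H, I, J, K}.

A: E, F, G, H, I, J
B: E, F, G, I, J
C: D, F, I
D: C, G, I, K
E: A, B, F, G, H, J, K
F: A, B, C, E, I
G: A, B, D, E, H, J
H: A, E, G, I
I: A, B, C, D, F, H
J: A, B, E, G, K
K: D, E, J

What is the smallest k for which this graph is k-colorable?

4

A, E, G, J form a clique, so at least 4 colors are needed.
One proper 4-coloring: A=3, B=3, C=4, D=3, E=1, F=2, G=2, H=4, I=1, J=4, K=2. Every edge joins two different colors.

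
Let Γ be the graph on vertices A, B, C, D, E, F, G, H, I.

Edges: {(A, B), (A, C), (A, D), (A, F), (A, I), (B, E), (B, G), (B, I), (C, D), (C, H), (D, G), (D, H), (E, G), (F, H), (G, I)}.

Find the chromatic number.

B, E, G are mutually adjacent, so at least 3 colors are needed.
3 colors suffice: color red → {A, G, H}; color blue → {B, D, F}; color green → {C, E, I}. Every edge joins two different colors.

3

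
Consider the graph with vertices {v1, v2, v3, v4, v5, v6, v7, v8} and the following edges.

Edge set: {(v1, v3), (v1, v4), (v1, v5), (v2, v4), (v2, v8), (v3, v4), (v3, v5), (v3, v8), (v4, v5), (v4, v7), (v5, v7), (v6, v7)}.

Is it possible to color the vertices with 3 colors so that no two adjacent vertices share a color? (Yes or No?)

v1, v3, v4, v5 are pairwise adjacent (a clique of size 4), so at least 4 colors are needed.
So 3 colors are not enough.

No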